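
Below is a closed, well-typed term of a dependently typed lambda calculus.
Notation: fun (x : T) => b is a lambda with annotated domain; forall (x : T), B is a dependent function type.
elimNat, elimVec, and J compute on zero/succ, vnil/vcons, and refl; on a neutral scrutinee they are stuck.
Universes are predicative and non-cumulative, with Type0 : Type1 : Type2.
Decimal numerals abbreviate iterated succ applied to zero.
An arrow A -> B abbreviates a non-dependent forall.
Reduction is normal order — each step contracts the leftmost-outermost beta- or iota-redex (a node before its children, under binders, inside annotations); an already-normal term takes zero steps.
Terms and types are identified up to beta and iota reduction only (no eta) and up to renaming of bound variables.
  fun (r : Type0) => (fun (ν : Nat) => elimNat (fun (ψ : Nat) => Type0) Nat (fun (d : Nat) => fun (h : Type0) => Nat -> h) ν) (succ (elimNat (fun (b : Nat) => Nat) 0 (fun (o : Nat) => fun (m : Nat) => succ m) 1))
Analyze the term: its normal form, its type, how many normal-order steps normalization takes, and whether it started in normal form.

resulting normal form:
  fun (r : Type0) => Nat -> Nat -> Nat
the term's type:
  Type0 -> Type0
steps to reach normal form (normal order): 12
already normal: no
first redex: a beta-redex


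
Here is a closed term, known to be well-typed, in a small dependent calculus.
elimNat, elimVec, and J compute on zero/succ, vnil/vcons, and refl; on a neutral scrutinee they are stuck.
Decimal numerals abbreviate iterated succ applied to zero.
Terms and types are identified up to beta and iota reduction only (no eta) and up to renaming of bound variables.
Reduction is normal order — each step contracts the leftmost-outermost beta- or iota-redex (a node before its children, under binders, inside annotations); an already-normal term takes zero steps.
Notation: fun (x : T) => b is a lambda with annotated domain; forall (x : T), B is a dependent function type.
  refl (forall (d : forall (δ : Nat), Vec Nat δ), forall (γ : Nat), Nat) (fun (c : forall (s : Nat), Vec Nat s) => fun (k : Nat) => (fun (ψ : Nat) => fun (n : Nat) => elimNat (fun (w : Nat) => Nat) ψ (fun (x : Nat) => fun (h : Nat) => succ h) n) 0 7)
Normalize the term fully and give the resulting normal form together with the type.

resulting normal form:
  refl (forall (d : forall (δ : Nat), Vec Nat δ), forall (γ : Nat), Nat) (fun (c : forall (s : Nat), Vec Nat s) => fun (k : Nat) => 7)
the term's type:
  Eq (forall (d : forall (δ : Nat), Vec Nat δ), forall (γ : Nat), Nat) (fun (c : forall (s : Nat), Vec Nat s) => fun (k : Nat) => 7) (fun (ψ : forall (n : Nat), Vec Nat n) => fun (w : Nat) => 7)
observation: the term reaches its normal form after 24 normal-order steps.


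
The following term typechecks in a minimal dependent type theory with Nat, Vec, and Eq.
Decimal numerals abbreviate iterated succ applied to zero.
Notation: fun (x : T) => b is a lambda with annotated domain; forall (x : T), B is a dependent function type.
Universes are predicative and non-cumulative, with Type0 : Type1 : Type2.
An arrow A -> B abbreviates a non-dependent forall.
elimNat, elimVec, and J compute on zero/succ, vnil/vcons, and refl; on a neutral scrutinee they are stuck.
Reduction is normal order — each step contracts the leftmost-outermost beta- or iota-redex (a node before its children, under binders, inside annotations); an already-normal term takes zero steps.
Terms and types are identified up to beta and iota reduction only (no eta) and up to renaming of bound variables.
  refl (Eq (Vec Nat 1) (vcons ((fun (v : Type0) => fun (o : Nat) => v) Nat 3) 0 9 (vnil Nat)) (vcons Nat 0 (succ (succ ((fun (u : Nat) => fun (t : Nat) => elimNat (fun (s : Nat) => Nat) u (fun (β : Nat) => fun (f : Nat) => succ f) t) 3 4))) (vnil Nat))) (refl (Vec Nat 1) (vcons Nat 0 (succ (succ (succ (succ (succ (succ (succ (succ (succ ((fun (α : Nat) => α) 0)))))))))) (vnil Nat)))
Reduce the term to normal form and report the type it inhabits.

resulting normal form:
  refl (Eq (Vec Nat 1) (vcons Nat 0 9 (vnil Nat)) (vcons Nat 0 9 (vnil Nat))) (refl (Vec Nat 1) (vcons Nat 0 9 (vnil Nat)))
type:
  Eq (Eq (Vec Nat 1) (vcons Nat 0 9 (vnil Nat)) (vcons Nat 0 9 (vnil Nat))) (refl (Vec Nat 1) (vcons Nat 0 9 (vnil Nat))) (refl (Vec Nat 1) (vcons Nat 0 9 (vnil Nat)))


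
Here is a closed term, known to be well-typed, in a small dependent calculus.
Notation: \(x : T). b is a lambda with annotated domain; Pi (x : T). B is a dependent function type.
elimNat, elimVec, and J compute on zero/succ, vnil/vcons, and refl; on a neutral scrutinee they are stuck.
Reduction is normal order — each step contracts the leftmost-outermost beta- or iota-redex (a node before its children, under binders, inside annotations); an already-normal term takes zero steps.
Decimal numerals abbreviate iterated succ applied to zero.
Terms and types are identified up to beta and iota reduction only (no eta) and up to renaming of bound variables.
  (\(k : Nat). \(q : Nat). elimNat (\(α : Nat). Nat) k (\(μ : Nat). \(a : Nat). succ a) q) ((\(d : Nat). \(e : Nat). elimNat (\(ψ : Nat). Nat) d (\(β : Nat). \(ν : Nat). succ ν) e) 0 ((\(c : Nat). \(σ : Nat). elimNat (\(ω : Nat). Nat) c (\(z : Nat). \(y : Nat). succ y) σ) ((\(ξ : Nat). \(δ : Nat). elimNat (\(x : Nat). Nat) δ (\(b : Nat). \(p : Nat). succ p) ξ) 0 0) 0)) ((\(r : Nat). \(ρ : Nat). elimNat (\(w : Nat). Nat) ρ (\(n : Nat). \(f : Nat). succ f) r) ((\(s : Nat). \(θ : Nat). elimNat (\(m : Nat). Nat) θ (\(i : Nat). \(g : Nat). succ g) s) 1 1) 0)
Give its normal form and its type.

resulting normal form:
  2
type:
  Nat


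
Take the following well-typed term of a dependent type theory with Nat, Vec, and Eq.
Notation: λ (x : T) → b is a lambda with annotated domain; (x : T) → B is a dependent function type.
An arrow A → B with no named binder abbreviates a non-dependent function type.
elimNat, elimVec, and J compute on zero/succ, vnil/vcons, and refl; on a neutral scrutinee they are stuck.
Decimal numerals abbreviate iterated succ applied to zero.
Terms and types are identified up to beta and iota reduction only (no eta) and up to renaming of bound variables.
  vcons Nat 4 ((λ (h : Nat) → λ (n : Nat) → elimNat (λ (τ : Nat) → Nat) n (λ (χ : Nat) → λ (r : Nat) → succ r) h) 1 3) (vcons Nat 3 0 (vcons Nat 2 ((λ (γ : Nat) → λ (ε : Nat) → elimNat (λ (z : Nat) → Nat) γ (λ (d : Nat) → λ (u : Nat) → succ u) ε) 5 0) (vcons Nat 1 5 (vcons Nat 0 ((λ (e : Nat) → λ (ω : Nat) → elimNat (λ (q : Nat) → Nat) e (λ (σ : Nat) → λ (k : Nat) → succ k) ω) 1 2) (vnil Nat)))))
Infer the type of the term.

type:
  Vec Nat 5


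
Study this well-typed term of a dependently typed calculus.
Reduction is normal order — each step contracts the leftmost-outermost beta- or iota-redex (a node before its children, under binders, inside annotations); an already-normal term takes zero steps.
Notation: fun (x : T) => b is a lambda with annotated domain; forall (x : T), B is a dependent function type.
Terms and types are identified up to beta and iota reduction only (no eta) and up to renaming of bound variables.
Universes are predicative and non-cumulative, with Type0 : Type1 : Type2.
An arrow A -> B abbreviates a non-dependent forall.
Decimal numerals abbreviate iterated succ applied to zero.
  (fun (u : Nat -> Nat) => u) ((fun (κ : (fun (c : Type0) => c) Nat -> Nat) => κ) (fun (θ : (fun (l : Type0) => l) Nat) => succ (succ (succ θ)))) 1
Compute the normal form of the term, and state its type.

resulting normal form:
  4
inferred type:
  Nat
observation: the term reaches its normal form after 3 normal-order steps.


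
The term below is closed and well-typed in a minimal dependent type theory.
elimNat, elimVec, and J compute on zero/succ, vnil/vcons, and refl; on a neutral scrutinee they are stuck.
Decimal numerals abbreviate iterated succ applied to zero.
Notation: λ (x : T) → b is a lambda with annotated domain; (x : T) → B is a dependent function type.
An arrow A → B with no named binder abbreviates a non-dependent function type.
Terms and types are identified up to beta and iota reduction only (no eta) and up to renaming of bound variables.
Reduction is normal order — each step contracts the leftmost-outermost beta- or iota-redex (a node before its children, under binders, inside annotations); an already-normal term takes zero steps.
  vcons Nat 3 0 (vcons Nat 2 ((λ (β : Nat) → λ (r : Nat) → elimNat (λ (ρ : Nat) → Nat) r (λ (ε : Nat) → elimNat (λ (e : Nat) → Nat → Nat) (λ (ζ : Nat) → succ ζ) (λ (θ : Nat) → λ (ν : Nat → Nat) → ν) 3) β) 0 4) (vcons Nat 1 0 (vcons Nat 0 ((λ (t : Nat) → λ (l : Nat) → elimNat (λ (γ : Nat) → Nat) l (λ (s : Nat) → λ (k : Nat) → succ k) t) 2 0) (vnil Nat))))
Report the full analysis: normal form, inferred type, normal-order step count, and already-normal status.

resulting normal form:
  vcons Nat 3 0 (vcons Nat 2 4 (vcons Nat 1 0 (vcons Nat 0 2 (vnil Nat))))
inferred type:
  Vec Nat 4
steps to reach normal form (normal order): 12
already normal: no
first contracted redex: a beta-redex


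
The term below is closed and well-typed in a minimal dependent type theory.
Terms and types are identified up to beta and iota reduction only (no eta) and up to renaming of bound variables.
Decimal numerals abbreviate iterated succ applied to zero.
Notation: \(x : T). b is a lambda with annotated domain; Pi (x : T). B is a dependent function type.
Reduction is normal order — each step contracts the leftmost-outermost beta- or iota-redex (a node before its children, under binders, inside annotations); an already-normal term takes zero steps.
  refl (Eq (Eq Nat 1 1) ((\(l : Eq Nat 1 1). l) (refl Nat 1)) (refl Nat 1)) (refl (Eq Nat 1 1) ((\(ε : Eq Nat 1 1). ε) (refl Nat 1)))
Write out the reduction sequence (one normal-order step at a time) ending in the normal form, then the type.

normal-order reduction sequence:
  refl (Eq (Eq Nat 1 1) ((\(l : Eq Nat 1 1). l) (refl Nat 1)) (refl Nat 1)) (refl (Eq Nat 1 1) ((\(ε : Eq Nat 1 1). ε) (refl Nat 1)))
  ~> refl (Eq (Eq Nat 1 1) (refl Nat 1) (refl Nat 1)) (refl (Eq Nat 1 1) ((\(l : Eq Nat 1 1). l) (refl Nat 1)))
  ~> refl (Eq (Eq Nat 1 1) (refl Nat 1) (refl Nat 1)) (refl (Eq Nat 1 1) (refl Nat 1))
type:
  Eq (Eq (Eq Nat 1 1) (refl Nat 1) (refl Nat 1)) (refl (Eq Nat 1 1) (refl Nat 1)) (refl (Eq Nat 1 1) (refl Nat 1))


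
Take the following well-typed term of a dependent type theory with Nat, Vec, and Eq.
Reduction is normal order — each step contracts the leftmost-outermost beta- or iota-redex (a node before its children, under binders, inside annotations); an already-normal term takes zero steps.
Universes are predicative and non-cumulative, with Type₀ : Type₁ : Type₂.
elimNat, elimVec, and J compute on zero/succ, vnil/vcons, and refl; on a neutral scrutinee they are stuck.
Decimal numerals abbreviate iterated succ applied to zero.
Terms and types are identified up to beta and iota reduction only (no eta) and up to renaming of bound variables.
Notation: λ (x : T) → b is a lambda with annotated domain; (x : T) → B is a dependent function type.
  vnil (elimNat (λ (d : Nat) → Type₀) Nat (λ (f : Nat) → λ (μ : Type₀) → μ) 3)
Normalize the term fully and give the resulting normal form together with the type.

reduced normal form:
  vnil Nat
type:
  Vec Nat 0
observation: contracting an elimNat iota-redex first, the term normalizes in 10 steps.


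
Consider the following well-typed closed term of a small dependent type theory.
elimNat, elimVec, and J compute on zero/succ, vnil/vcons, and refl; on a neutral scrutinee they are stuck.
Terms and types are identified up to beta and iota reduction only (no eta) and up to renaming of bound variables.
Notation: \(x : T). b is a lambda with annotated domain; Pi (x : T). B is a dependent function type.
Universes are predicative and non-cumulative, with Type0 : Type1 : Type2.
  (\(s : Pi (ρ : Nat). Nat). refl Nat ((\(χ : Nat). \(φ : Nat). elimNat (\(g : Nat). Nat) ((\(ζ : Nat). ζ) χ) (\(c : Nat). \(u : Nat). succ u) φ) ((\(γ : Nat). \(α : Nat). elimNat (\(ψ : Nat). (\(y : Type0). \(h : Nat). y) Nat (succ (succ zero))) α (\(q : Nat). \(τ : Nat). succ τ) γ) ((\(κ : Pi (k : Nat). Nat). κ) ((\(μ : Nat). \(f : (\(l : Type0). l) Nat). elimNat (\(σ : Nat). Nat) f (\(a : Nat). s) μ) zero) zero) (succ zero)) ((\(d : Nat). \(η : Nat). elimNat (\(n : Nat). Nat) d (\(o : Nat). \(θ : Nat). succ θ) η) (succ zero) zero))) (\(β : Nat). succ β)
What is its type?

the term's type:
  Eq Nat (succ (succ zero)) (succ (succ zero))


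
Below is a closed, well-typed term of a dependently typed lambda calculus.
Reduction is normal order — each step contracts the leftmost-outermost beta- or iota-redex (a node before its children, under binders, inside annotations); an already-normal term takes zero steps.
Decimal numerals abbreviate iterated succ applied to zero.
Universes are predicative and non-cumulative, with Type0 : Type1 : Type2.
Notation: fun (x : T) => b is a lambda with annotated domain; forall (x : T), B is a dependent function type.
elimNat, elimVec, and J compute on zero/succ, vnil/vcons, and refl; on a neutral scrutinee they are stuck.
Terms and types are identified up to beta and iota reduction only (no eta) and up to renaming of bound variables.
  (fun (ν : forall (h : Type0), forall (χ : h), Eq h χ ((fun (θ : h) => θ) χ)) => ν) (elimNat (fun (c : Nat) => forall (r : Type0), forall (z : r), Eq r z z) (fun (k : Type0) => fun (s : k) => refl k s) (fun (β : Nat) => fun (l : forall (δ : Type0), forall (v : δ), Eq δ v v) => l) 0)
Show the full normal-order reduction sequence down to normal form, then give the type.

normal-order reduction:
  (fun (ν : forall (h : Type0), forall (χ : h), Eq h χ ((fun (θ : h) => θ) χ)) => ν) (elimNat (fun (c : Nat) => forall (r : Type0), forall (z : r), Eq r z z) (fun (k : Type0) => fun (s : k) => refl k s) (fun (β : Nat) => fun (l : forall (δ : Type0), forall (v : δ), Eq δ v v) => l) 0)
  ~> elimNat (fun (ν : Nat) => forall (h : Type0), forall (χ : h), Eq h χ χ) (fun (θ : Type0) => fun (c : θ) => refl θ c) (fun (r : Nat) => fun (z : forall (k : Type0), forall (s : k), Eq k s s) => z) 0
  ~> fun (ν : Type0) => fun (h : ν) => refl ν h
inferred type:
  forall (ν : Type0), forall (h : ν), Eq ν h h


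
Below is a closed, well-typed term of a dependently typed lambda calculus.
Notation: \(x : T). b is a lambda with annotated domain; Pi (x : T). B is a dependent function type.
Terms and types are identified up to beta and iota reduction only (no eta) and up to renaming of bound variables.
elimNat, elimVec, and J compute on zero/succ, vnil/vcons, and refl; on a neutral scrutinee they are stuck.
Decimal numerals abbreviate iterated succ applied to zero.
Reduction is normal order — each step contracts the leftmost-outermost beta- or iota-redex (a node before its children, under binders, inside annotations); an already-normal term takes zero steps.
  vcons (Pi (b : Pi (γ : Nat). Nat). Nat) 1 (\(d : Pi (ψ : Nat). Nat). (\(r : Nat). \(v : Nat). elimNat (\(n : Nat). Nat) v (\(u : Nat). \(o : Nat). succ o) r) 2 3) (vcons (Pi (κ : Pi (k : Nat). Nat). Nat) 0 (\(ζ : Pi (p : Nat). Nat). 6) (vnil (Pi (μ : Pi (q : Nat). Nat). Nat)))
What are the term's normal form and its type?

normal form:
  vcons (Pi (b : Pi (γ : Nat). Nat). Nat) 1 (\(d : Pi (ψ : Nat). Nat). 5) (vcons (Pi (r : Pi (v : Nat). Nat). Nat) 0 (\(n : Pi (u : Nat). Nat). 6) (vnil (Pi (o : Pi (κ : Nat). Nat). Nat)))
the term's type:
  Vec (Pi (b : Pi (γ : Nat). Nat). Nat) 2


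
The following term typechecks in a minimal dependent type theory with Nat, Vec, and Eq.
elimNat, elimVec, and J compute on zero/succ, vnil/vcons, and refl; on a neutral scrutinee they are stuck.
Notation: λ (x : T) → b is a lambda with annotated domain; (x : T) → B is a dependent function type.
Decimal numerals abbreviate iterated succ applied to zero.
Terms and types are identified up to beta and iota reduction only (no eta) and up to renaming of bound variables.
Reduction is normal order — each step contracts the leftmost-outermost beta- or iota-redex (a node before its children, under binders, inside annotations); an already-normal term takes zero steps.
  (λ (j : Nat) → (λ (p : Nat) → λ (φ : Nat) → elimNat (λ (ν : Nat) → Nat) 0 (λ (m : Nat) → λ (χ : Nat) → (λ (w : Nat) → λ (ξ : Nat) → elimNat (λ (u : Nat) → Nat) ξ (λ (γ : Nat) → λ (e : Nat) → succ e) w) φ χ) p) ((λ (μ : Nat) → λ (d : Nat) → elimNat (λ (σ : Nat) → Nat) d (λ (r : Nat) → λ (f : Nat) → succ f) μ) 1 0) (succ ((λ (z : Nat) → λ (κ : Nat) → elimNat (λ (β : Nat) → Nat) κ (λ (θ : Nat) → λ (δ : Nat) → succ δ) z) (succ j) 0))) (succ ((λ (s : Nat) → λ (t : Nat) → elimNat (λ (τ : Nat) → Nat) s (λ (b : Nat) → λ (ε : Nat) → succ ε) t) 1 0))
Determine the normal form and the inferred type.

normal form:
  4
the term's type:
  Nat
observation: normalization takes exactly 43 steps under the normal-order strategy.


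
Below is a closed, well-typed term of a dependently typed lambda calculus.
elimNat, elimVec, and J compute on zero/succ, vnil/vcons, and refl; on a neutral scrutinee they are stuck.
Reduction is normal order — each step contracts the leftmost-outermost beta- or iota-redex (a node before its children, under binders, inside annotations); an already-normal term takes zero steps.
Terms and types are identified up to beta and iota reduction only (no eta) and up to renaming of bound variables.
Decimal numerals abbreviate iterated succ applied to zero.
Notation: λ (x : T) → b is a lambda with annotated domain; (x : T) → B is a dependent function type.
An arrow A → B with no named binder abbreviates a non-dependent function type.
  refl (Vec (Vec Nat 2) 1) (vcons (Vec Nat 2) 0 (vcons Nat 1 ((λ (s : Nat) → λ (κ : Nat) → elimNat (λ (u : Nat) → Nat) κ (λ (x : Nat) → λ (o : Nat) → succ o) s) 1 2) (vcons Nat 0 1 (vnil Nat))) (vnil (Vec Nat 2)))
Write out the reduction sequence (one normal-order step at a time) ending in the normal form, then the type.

normal-order reduction sequence:
  refl (Vec (Vec Nat 2) 1) (vcons (Vec Nat 2) 0 (vcons Nat 1 ((λ (s : Nat) → λ (κ : Nat) → elimNat (λ (u : Nat) → Nat) κ (λ (x : Nat) → λ (o : Nat) → succ o) s) 1 2) (vcons Nat 0 1 (vnil Nat))) (vnil (Vec Nat 2)))
  ~> refl (Vec (Vec Nat 2) 1) (vcons (Vec Nat 2) 0 (vcons Nat 1 ((λ (s : Nat) → elimNat (λ (κ : Nat) → Nat) s (λ (u : Nat) → λ (x : Nat) → succ x) 1) 2) (vcons Nat 0 1 (vnil Nat))) (vnil (Vec Nat 2)))
  ~> refl (Vec (Vec Nat 2) 1) (vcons (Vec Nat 2) 0 (vcons Nat 1 (elimNat (λ (s : Nat) → Nat) 2 (λ (κ : Nat) → λ (u : Nat) → succ u) 1) (vcons Nat 0 1 (vnil Nat))) (vnil (Vec Nat 2)))
  ~> refl (Vec (Vec Nat 2) 1) (vcons (Vec Nat 2) 0 (vcons Nat 1 ((λ (s : Nat) → λ (κ : Nat) → succ κ) 0 (elimNat (λ (u : Nat) → Nat) 2 (λ (x : Nat) → λ (o : Nat) → succ o) 0)) (vcons Nat 0 1 (vnil Nat))) (vnil (Vec Nat 2)))
  ~> refl (Vec (Vec Nat 2) 1) (vcons (Vec Nat 2) 0 (vcons Nat 1 ((λ (s : Nat) → succ s) (elimNat (λ (κ : Nat) → Nat) 2 (λ (u : Nat) → λ (x : Nat) → succ x) 0)) (vcons Nat 0 1 (vnil Nat))) (vnil (Vec Nat 2)))
  ~> refl (Vec (Vec Nat 2) 1) (vcons (Vec Nat 2) 0 (vcons Nat 1 (succ (elimNat (λ (s : Nat) → Nat) 2 (λ (κ : Nat) → λ (u : Nat) → succ u) 0)) (vcons Nat 0 1 (vnil Nat))) (vnil (Vec Nat 2)))
  ~> refl (Vec (Vec Nat 2) 1) (vcons (Vec Nat 2) 0 (vcons Nat 1 3 (vcons Nat 0 1 (vnil Nat))) (vnil (Vec Nat 2)))
type:
  Eq (Vec (Vec Nat 2) 1) (vcons (Vec Nat 2) 0 (vcons Nat 1 3 (vcons Nat 0 1 (vnil Nat))) (vnil (Vec Nat 2))) (vcons (Vec Nat 2) 0 (vcons Nat 1 3 (vcons Nat 0 1 (vnil Nat))) (vnil (Vec Nat 2)))


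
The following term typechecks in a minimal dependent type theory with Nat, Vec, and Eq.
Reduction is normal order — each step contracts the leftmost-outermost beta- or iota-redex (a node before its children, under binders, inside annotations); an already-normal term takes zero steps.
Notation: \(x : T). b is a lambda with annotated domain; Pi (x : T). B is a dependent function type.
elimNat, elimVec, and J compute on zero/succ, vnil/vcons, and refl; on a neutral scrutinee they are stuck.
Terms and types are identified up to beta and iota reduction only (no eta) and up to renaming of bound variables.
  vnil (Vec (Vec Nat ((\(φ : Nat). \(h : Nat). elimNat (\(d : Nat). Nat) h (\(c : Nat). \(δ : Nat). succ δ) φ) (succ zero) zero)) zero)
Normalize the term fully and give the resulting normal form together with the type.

resulting normal form:
  vnil (Vec (Vec Nat (succ zero)) zero)
type:
  Vec (Vec (Vec Nat (succ zero)) zero) zero
observation: 6 normal-order steps separate the term from its normal form.


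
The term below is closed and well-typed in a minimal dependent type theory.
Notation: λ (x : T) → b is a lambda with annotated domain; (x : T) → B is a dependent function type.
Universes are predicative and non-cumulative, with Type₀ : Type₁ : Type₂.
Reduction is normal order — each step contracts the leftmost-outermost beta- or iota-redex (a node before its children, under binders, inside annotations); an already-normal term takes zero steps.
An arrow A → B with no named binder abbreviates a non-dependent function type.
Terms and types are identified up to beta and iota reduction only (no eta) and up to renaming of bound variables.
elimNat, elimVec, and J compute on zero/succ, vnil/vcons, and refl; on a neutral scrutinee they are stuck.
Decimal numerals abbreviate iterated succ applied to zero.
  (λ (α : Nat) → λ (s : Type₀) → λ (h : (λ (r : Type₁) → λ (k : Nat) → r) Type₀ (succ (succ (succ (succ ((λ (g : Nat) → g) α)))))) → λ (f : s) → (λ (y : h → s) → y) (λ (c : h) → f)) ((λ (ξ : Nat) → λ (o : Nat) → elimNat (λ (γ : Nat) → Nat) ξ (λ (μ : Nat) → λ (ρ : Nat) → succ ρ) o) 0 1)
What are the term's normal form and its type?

normal form:
  λ (α : Type₀) → λ (s : Type₀) → λ (h : α) → λ (r : s) → h
type:
  (α : Type₀) → (s : Type₀) → α → s → α
observation: the term reaches its normal form after 4 normal-order steps.


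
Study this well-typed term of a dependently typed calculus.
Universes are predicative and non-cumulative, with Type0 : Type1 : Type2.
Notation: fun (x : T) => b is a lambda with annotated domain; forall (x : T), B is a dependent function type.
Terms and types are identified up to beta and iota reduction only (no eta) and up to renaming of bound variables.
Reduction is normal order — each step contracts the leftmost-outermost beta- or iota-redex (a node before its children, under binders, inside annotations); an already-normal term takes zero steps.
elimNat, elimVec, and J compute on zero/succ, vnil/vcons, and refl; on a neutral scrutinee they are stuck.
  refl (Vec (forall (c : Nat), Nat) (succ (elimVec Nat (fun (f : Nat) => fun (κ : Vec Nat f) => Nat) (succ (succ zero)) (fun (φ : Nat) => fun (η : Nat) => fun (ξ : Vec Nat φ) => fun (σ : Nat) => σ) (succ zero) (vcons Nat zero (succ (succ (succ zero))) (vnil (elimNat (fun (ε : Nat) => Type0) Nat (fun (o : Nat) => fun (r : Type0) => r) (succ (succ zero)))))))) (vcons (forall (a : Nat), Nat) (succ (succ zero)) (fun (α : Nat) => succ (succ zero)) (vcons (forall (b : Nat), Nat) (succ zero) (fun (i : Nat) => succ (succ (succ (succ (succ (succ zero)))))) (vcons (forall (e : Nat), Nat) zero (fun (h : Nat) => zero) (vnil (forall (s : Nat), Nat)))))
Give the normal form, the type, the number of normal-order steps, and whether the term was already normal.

resulting normal form:
  refl (Vec (forall (c : Nat), Nat) (succ (succ (succ zero)))) (vcons (forall (f : Nat), Nat) (succ (succ zero)) (fun (κ : Nat) => succ (succ zero)) (vcons (forall (φ : Nat), Nat) (succ zero) (fun (η : Nat) => succ (succ (succ (succ (succ (succ zero)))))) (vcons (forall (ξ : Nat), Nat) zero (fun (σ : Nat) => zero) (vnil (forall (ε : Nat), Nat)))))
inferred type:
  Eq (Vec (forall (c : Nat), Nat) (succ (succ (succ zero)))) (vcons (forall (f : Nat), Nat) (succ (succ zero)) (fun (κ : Nat) => succ (succ zero)) (vcons (forall (φ : Nat), Nat) (succ zero) (fun (η : Nat) => succ (succ (succ (succ (succ (succ zero)))))) (vcons (forall (ξ : Nat), Nat) zero (fun (σ : Nat) => zero) (vnil (forall (ε : Nat), Nat))))) (vcons (forall (o : Nat), Nat) (succ (succ zero)) (fun (r : Nat) => succ (succ zero)) (vcons (forall (a : Nat), Nat) (succ zero) (fun (α : Nat) => succ (succ (succ (succ (succ (succ zero)))))) (vcons (forall (b : Nat), Nat) zero (fun (i : Nat) => zero) (vnil (forall (e : Nat), Nat)))))
steps to reach normal form (normal order): 6
already normal: no
first redex: an elimVec iota-redex


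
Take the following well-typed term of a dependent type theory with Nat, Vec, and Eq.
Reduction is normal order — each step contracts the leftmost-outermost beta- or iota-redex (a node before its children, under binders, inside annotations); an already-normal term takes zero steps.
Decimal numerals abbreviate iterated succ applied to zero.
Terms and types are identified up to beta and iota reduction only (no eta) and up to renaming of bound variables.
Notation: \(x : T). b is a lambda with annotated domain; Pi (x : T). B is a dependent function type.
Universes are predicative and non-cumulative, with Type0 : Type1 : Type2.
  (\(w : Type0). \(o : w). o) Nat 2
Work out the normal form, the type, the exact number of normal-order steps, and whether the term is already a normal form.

reduced normal form:
  2
type:
  Nat
normal-order step count: 2
term was already normal: no
first redex: a beta-redex


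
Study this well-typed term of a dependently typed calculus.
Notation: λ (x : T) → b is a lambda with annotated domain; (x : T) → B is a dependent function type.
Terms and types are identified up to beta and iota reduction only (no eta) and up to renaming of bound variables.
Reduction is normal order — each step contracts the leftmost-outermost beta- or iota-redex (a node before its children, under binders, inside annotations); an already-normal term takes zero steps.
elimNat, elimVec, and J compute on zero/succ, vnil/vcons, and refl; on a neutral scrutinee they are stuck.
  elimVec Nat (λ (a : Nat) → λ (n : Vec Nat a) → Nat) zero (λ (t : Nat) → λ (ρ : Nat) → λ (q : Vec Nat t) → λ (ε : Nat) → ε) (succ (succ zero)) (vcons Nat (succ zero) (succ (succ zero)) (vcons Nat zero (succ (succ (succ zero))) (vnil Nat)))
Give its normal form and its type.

resulting normal form:
  zero
inferred type:
  Nat
observation: 11 normal-order steps separate the term from its normal form.


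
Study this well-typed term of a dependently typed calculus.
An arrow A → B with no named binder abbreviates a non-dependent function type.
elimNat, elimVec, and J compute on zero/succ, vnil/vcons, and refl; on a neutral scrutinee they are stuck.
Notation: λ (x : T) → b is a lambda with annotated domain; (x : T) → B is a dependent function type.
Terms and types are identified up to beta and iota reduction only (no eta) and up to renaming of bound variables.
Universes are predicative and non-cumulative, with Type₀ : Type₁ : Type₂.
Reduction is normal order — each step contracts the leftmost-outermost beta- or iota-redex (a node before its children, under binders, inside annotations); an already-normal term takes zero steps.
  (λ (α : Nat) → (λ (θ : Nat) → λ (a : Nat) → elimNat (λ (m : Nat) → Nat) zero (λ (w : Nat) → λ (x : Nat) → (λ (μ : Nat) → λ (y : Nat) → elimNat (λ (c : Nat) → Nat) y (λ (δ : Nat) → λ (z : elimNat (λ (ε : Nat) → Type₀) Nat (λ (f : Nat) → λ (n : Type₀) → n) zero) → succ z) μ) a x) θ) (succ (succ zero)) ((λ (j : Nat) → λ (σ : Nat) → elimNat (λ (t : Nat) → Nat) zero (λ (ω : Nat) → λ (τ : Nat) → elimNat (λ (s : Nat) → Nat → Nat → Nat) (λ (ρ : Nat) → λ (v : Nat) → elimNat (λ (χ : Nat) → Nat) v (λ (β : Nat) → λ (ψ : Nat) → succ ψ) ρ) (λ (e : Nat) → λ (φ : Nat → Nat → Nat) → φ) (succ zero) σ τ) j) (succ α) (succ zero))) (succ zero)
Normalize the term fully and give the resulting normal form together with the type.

resulting normal form:
  succ (succ (succ (succ zero)))
type:
  Nat
observation: the leftmost-outermost redex is a beta-redex, and normalization takes 88 steps.


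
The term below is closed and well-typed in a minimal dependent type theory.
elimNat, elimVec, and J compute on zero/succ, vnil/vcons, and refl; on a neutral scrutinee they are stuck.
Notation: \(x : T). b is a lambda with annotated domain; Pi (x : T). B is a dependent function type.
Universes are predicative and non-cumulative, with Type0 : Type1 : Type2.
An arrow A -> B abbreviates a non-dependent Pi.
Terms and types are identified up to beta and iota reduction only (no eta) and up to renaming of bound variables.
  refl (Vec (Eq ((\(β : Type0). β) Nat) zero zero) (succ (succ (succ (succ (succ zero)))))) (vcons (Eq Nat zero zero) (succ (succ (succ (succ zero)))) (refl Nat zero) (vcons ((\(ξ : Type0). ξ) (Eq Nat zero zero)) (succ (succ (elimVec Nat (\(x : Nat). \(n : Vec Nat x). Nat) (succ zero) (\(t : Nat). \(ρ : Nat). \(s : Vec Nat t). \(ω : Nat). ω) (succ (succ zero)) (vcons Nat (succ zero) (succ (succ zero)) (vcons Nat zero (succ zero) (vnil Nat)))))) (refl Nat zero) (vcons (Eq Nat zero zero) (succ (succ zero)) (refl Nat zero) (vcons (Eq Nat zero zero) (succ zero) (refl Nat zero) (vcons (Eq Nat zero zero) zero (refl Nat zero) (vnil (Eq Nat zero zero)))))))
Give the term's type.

type:
  Eq (Vec (Eq Nat zero zero) (succ (succ (succ (succ (succ zero)))))) (vcons (Eq Nat zero zero) (succ (succ (succ (succ zero)))) (refl Nat zero) (vcons (Eq Nat zero zero) (succ (succ (succ zero))) (refl Nat zero) (vcons (Eq Nat zero zero) (succ (succ zero)) (refl Nat zero) (vcons (Eq Nat zero zero) (succ zero) (refl Nat zero) (vcons (Eq Nat zero zero) zero (refl Nat zero) (vnil (Eq Nat zero zero))))))) (vcons (Eq Nat zero zero) (succ (succ (succ (succ zero)))) (refl Nat zero) (vcons (Eq Nat zero zero) (succ (succ (succ zero))) (refl Nat zero) (vcons (Eq Nat zero zero) (succ (succ zero)) (refl Nat zero) (vcons (Eq Nat zero zero) (succ zero) (refl Nat zero) (vcons (Eq Nat zero zero) zero (refl Nat zero) (vnil (Eq Nat zero zero)))))))


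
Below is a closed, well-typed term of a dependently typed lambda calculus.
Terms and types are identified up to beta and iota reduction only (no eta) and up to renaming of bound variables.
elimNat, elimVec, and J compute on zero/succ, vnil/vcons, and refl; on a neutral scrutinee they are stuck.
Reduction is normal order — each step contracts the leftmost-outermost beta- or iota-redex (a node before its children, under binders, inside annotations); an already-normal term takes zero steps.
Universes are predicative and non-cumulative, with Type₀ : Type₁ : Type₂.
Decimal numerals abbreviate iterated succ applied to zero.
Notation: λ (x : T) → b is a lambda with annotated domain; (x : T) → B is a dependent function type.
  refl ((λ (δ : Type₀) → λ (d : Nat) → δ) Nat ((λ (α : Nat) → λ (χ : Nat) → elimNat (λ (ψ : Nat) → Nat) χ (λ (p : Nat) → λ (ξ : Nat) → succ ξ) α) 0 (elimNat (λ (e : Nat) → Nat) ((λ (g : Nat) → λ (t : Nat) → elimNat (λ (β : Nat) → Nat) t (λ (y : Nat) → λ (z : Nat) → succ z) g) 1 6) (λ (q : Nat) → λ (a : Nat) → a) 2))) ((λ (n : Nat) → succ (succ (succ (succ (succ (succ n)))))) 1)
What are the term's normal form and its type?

normal form:
  refl Nat 7
the term's type:
  Eq Nat 7 7


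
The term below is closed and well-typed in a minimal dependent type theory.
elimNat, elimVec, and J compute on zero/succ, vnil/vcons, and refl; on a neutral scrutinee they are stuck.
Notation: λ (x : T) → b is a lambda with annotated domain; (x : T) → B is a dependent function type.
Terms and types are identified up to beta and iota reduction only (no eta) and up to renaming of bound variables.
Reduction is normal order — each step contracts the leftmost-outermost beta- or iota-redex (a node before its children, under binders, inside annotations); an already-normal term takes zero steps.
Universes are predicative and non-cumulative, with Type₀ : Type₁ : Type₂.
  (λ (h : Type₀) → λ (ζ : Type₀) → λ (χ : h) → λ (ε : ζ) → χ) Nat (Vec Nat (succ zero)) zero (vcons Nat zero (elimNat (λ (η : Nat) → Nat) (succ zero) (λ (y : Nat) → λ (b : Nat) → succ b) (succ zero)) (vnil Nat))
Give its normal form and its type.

reduced normal form:
  zero
type:
  Nat


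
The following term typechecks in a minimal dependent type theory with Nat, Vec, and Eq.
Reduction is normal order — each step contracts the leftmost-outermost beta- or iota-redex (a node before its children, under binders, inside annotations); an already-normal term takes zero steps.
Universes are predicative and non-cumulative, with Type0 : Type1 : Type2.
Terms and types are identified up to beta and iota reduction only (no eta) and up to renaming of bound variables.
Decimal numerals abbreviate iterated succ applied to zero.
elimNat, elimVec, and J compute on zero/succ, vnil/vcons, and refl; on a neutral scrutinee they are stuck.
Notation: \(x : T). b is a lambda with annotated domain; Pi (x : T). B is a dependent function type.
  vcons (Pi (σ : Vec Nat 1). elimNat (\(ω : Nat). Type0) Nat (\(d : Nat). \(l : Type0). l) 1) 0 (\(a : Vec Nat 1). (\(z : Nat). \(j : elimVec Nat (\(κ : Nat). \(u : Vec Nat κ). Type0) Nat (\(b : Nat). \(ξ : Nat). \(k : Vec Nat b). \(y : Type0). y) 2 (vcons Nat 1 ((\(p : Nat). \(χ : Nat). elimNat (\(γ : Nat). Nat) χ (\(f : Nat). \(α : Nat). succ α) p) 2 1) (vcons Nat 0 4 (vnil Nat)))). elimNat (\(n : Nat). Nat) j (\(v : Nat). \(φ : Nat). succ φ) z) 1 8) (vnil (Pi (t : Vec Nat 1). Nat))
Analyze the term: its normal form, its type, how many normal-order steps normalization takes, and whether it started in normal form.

reduced normal form:
  vcons (Pi (σ : Vec Nat 1). Nat) 0 (\(ω : Vec Nat 1). 9) (vnil (Pi (d : Vec Nat 1). Nat))
the term's type:
  Vec (Pi (σ : Vec Nat 1). Nat) 1
steps to reach normal form (normal order): 10
started in normal form: no
first contracted redex: an elimNat iota-redex


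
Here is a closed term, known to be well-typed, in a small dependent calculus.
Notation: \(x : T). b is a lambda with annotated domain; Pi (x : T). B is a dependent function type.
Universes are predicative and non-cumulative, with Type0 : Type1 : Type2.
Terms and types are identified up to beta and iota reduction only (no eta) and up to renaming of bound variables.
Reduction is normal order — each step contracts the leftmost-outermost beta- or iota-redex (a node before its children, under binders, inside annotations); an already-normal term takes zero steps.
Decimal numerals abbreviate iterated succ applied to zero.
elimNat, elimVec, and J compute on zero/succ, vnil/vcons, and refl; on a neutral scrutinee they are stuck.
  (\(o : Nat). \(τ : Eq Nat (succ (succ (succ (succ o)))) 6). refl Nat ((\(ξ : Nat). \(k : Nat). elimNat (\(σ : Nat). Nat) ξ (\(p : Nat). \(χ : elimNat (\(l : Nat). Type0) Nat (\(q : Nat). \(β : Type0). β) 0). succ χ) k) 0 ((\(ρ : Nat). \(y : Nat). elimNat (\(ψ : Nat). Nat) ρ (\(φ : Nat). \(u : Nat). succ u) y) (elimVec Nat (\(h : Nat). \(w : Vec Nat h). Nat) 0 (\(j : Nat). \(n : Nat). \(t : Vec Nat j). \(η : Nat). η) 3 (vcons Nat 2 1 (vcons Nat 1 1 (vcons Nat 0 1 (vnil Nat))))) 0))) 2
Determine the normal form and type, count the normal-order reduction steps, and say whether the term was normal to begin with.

normal form:
  \(o : Eq Nat 6 6). refl Nat 0
type:
  Pi (o : Eq Nat 6 6). Eq Nat 0 0
normal-order step count: 24
already normal: no
first redex: a beta-redex


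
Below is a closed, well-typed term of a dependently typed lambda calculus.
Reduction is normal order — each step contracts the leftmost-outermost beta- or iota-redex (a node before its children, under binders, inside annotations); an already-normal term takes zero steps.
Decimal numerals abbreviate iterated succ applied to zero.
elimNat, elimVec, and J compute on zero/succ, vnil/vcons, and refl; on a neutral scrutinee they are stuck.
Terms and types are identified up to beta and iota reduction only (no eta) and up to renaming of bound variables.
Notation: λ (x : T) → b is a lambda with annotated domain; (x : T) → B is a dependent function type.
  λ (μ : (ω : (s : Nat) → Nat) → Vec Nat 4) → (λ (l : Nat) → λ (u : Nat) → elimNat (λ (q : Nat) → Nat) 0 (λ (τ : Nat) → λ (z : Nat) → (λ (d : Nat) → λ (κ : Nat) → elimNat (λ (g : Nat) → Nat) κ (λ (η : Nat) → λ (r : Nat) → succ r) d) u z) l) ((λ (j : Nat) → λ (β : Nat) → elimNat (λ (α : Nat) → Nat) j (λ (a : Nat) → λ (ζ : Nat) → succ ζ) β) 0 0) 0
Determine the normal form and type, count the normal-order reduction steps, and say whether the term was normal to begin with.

reduced normal form:
  λ (μ : (ω : (s : Nat) → Nat) → Vec Nat 4) → 0
inferred type:
  (μ : (ω : (s : Nat) → Nat) → Vec Nat 4) → Nat
normal-order step count: 9
started in normal form: no
first contracted redex: a beta-redex


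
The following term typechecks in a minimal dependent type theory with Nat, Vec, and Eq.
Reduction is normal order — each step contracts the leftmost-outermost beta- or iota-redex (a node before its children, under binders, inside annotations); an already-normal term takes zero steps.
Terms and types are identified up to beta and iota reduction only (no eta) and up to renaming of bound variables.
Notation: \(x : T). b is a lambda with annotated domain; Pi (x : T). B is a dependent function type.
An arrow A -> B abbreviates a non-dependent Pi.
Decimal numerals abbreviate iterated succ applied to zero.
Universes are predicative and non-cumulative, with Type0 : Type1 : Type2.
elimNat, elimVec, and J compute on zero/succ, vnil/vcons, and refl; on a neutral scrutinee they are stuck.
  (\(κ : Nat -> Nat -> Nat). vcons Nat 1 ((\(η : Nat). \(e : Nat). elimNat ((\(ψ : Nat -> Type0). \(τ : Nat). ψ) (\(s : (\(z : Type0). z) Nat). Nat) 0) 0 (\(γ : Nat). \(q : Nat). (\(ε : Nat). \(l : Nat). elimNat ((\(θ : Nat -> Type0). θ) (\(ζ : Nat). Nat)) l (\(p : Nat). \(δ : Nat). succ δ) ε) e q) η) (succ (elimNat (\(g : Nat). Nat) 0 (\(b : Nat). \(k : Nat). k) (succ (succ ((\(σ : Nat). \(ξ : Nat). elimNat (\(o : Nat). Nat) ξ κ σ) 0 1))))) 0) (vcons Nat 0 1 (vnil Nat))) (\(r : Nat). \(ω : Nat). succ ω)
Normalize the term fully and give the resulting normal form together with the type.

resulting normal form:
  vcons Nat 1 0 (vcons Nat 0 1 (vnil Nat))
the term's type:
  Vec Nat 2
observation: the leftmost-outermost redex is a beta-redex, and normalization takes 29 steps.


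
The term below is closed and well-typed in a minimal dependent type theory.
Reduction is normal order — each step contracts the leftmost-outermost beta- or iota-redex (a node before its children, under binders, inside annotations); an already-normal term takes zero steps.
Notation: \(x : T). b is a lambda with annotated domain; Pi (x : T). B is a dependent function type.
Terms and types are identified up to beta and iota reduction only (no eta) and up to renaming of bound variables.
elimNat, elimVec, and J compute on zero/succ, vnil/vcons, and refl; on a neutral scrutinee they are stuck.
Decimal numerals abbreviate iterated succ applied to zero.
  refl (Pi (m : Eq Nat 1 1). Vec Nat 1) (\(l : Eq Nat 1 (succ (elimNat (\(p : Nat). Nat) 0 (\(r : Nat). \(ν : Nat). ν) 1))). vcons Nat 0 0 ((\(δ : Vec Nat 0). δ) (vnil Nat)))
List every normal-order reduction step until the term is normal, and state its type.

normal-order reduction sequence:
  refl (Pi (m : Eq Nat 1 1). Vec Nat 1) (\(l : Eq Nat 1 (succ (elimNat (\(p : Nat). Nat) 0 (\(r : Nat). \(ν : Nat). ν) 1))). vcons Nat 0 0 ((\(δ : Vec Nat 0). δ) (vnil Nat)))
  ~> refl (Pi (m : Eq Nat 1 1). Vec Nat 1) (\(l : Eq Nat 1 (succ ((\(p : Nat). \(r : Nat). r) 0 (elimNat (\(ν : Nat). Nat) 0 (\(δ : Nat). \(ζ : Nat). ζ) 0)))). vcons Nat 0 0 ((\(ρ : Vec Nat 0). ρ) (vnil Nat)))
  ~> refl (Pi (m : Eq Nat 1 1). Vec Nat 1) (\(l : Eq Nat 1 (succ ((\(p : Nat). p) (elimNat (\(r : Nat). Nat) 0 (\(ν : Nat). \(δ : Nat). δ) 0)))). vcons Nat 0 0 ((\(ζ : Vec Nat 0). ζ) (vnil Nat)))
  ~> refl (Pi (m : Eq Nat 1 1). Vec Nat 1) (\(l : Eq Nat 1 (succ (elimNat (\(p : Nat). Nat) 0 (\(r : Nat). \(ν : Nat). ν) 0))). vcons Nat 0 0 ((\(δ : Vec Nat 0). δ) (vnil Nat)))
  ~> refl (Pi (m : Eq Nat 1 1). Vec Nat 1) (\(l : Eq Nat 1 1). vcons Nat 0 0 ((\(p : Vec Nat 0). p) (vnil Nat)))
  ~> refl (Pi (m : Eq Nat 1 1). Vec Nat 1) (\(l : Eq Nat 1 1). vcons Nat 0 0 (vnil Nat))
type:
  Eq (Pi (m : Eq Nat 1 1). Vec Nat 1) (\(l : Eq Nat 1 1). vcons Nat 0 0 (vnil Nat)) (\(p : Eq Nat 1 1). vcons Nat 0 0 (vnil Nat))
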